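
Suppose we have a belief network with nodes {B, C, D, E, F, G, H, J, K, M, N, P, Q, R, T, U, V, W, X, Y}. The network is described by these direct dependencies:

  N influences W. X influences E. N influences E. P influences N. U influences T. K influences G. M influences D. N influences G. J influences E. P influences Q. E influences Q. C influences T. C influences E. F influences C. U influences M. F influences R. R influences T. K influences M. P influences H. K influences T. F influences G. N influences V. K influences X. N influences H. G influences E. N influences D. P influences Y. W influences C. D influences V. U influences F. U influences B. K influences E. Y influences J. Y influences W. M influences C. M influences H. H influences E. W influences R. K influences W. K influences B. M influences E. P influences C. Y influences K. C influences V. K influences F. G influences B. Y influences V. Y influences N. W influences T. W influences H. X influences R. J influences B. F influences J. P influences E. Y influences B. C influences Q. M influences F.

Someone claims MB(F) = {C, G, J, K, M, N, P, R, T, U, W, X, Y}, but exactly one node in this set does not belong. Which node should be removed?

T

The Markov blanket of a node is its parents, its children, and the other parents of its children.
F's parents: K, M, U.
Ch(F) = {C, G, J, R}.
Co-parents of F (other parents of its children):
  parents(J) \ {F} = {Y}.
  C's other parents are M, P, W.
  parents(G) \ {F} = {K, N}.
  R also has parents W, X.
MB(F) = {C, G, J, K, M, N, P, R, U, W, X, Y}.
T is neither a parent, child, nor co-parent of F, so it does not belong.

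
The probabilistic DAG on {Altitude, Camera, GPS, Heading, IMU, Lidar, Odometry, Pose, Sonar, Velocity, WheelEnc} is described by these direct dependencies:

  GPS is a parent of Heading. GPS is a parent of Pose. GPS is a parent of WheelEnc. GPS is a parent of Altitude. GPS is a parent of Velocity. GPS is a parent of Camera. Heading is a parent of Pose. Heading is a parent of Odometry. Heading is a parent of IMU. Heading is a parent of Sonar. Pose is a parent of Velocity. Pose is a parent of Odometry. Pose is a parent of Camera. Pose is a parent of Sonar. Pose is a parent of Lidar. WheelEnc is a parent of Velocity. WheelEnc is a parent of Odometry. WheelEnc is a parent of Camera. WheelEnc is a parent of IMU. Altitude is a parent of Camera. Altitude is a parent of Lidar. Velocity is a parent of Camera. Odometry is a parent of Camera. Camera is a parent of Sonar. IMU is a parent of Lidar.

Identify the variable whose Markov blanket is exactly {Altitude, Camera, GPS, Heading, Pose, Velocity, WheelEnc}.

The target node must have every member of {Altitude, Camera, GPS, Heading, Pose, Velocity, WheelEnc} as a parent, child, or co-parent, and no others.
Parents of Odometry: Heading, Pose, WheelEnc; children: Camera; co-parents: Altitude, GPS, Pose, Velocity, WheelEnc.
These exactly cover the given set, so the node is Odometry.

Odometry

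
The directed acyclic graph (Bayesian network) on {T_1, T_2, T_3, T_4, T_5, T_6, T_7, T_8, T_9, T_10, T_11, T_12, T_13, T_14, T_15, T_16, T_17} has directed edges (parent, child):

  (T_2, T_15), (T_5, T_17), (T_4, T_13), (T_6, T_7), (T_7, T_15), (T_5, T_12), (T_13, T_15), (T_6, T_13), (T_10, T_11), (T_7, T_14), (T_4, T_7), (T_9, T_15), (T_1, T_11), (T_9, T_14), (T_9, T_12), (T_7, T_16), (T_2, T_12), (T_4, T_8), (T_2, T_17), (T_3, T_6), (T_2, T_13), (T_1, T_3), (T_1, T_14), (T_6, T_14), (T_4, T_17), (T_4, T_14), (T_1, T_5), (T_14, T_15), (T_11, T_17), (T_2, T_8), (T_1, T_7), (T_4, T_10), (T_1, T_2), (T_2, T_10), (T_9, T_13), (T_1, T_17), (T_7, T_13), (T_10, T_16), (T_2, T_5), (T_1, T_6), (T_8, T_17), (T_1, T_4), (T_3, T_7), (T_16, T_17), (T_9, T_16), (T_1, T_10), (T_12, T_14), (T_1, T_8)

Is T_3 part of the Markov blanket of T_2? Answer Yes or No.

Recall MB(v) = parents ∪ children ∪ spouses, where spouses are the other parents of v's children.
Children of T_2: T_5, T_8, T_10, T_12, T_13, T_15, T_17.
Parents of T_2: T_1.
Other parents of T_2's children:
  parents(T_5) \ {T_2} = {T_1}.
  parents(T_8) \ {T_2} = {T_1, T_4}.
  T_10's other parents are T_1, T_4.
  T_12 also has parents T_5, T_9.
  T_13's other parents are T_4, T_6, T_7, T_9.
  parents(T_15) \ {T_2} = {T_7, T_9, T_13, T_14}.
  T_17's other parents are T_1, T_4, T_5, T_8, T_11, T_16.
MB(T_2) = {T_1, T_4, T_5, T_6, T_7, T_8, T_9, T_10, T_11, T_12, T_13, T_14, T_15, T_16, T_17}; T_3 is not in this set.

No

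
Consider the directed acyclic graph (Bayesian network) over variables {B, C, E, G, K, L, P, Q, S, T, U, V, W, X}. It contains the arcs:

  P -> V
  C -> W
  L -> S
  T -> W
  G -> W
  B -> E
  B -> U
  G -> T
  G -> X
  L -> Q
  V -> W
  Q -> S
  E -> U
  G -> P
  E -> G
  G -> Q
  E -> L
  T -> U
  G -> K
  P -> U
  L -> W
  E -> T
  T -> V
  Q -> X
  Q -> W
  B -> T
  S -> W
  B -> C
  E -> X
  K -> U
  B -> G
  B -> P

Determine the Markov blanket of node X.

Recall MB(v) = parents ∪ children ∪ spouses, where spouses are the other parents of v's children.
Parents of X: E, G, Q.
Children of X: none.
X has no children, so there are no co-parents.
Taking the union gives {E, G, Q}.

{E, G, Q}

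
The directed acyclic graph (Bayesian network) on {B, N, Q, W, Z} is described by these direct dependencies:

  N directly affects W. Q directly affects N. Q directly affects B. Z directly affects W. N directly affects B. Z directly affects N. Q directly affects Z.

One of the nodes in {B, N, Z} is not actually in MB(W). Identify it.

B

A node's Markov blanket = Pa ∪ Ch ∪ (parents of Ch other than the node itself).
W's parents: N, Z.
Children of W: none.
W has no children, so there are no co-parents.
MB(W) = {N, Z}.
B is neither a parent, child, nor co-parent of W, so it does not belong.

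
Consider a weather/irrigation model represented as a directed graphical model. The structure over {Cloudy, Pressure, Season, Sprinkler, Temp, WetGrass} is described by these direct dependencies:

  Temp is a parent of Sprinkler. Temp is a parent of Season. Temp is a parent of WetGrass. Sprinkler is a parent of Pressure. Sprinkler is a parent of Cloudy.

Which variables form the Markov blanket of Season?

Parents of Season: Temp.
Season's children: none.
Season has no children, so there are no co-parents.
MB(Season) = {Temp}.

{Temp}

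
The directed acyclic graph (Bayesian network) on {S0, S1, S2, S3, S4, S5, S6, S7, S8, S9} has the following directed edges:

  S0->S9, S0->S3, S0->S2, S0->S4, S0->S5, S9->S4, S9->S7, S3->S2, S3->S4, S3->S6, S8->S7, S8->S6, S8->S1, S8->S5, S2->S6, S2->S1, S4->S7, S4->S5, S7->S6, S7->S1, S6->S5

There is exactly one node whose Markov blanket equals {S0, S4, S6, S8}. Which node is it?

S5

The target node must have every member of {S0, S4, S6, S8} as a parent, child, or co-parent, and no others.
Parents of S5: S0, S4, S6, S8; children: none; co-parents: none.
These exactly cover the given set, so the node is S5.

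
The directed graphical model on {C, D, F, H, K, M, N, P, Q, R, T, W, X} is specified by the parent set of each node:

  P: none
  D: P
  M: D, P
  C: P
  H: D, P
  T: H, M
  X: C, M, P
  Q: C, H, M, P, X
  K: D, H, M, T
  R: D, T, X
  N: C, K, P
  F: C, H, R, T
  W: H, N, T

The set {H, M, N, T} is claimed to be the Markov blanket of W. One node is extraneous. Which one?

The Markov blanket of a node is its parents, its children, and the other parents of its children.
W's parents: H, N, T.
Ch(W) = {}.
W has no children, so there are no co-parents.
MB(W) = {H, N, T}.
M is neither a parent, child, nor co-parent of W, so it does not belong.

M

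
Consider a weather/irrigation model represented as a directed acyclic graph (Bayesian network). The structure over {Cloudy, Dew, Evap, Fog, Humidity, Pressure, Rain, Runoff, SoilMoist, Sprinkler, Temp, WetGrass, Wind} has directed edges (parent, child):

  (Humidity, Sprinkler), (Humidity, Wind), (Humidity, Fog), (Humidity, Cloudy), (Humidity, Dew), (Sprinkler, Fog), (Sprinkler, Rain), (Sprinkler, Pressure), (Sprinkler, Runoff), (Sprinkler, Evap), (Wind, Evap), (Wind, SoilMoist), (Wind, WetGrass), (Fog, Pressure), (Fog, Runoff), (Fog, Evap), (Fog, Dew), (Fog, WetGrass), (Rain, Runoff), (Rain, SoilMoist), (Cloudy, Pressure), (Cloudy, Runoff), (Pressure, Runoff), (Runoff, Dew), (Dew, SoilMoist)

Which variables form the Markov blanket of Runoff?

{Cloudy, Dew, Fog, Humidity, Pressure, Rain, Sprinkler}

Parents of Runoff: Cloudy, Fog, Pressure, Rain, Sprinkler.
Children of Runoff: Dew.
Parents of each child, excluding Runoff:
  Dew also has parents Fog, Humidity.
So the Markov blanket of Runoff is {Cloudy, Dew, Fog, Humidity, Pressure, Rain, Sprinkler}.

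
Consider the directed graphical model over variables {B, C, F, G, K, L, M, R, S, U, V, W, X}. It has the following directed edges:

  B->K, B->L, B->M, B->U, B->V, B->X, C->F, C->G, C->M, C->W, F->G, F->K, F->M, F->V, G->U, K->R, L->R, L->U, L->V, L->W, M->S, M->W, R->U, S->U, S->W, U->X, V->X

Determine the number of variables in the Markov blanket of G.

7

A node's Markov blanket = Pa ∪ Ch ∪ (parents of Ch other than the node itself).
Pa(G) = {C, F}.
G's children: U.
Co-parents of G (other parents of its children):
  parents(U) \ {G} = {B, L, R, S}.
MB(G) = {B, C, F, L, R, S, U}, which has 7 nodes.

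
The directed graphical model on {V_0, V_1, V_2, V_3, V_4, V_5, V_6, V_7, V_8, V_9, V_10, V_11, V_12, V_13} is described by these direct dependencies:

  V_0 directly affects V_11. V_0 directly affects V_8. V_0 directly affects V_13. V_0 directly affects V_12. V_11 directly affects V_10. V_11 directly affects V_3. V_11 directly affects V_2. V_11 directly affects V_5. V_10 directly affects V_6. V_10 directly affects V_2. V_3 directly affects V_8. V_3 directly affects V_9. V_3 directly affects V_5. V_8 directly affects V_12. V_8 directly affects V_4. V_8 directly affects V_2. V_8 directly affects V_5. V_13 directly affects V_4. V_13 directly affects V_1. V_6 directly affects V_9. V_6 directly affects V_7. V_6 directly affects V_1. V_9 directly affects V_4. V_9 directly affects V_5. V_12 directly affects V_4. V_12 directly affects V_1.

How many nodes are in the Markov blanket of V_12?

Children of V_12: V_1, V_4.
V_12's parents: V_0, V_8.
For each child, the remaining parents (spouses of V_12):
  V_4's other parents are V_8, V_9, V_13.
  V_1's other parents are V_6, V_13.
MB(V_12) = {V_0, V_1, V_4, V_6, V_8, V_9, V_13}, which has 7 nodes.

7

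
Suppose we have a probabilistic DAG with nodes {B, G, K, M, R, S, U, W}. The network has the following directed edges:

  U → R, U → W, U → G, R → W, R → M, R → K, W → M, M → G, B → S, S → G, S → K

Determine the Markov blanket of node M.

{G, R, S, U, W}

The Markov blanket of a node is its parents, its children, and the other parents of its children.
Ch(M) = {G}.
M has parents R, W.
Parents of each child, excluding M:
  G: S, U
MB(M) = {G, R, S, U, W}.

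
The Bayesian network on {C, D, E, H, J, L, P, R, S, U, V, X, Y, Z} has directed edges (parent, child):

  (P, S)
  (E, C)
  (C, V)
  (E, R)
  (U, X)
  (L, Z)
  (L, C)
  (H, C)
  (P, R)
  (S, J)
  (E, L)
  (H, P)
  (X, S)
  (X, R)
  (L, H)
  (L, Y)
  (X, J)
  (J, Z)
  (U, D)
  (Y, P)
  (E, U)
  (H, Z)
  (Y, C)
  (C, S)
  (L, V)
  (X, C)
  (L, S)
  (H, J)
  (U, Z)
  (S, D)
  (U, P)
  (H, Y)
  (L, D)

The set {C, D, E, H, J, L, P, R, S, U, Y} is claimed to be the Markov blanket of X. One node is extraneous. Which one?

D

A node's Markov blanket = Pa ∪ Ch ∪ (parents of Ch other than the node itself).
Ch(X) = {C, J, R, S}.
X has parent U.
Parents of each child, excluding X:
  C: E, H, L, Y
  S: C, L, P
  R: E, P
  J: H, S
MB(X) = {C, E, H, J, L, P, R, S, U, Y}.
D is neither a parent, child, nor co-parent of X, so it does not belong.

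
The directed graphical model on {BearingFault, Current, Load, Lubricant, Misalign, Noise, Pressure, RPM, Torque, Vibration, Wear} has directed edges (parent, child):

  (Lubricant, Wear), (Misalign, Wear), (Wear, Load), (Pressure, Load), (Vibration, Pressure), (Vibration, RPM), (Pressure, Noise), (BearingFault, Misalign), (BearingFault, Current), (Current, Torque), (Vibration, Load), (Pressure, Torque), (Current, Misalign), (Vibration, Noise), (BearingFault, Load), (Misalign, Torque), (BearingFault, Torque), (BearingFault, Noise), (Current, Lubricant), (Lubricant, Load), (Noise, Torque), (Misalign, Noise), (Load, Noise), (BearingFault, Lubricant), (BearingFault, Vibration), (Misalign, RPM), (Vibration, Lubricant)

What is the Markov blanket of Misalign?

{BearingFault, Current, Load, Lubricant, Noise, Pressure, RPM, Torque, Vibration, Wear}

The Markov blanket of a node is its parents, its children, and the other parents of its children.
Pa(Misalign) = {BearingFault, Current}.
Misalign's children: Noise, RPM, Torque, Wear.
Co-parents of Misalign (other parents of its children):
  RPM's other parent is Vibration.
  parents(Wear) \ {Misalign} = {Lubricant}.
  Noise's other parents are BearingFault, Load, Pressure, Vibration.
  parents(Torque) \ {Misalign} = {BearingFault, Current, Noise, Pressure}.
MB(Misalign) = {BearingFault, Current, Load, Lubricant, Noise, Pressure, RPM, Torque, Vibration, Wear}.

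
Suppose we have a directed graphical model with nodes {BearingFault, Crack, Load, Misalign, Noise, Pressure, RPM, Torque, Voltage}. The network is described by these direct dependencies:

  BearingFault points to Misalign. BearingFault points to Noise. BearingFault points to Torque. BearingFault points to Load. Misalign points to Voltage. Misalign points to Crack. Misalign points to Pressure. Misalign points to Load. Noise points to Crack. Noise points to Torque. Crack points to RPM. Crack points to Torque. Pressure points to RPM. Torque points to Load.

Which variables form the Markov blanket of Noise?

Noise's children: Crack, Torque.
Pa(Noise) = {BearingFault}.
Co-parents of Noise (other parents of its children):
  Crack: Misalign
  Torque: BearingFault, Crack
Taking the union gives {BearingFault, Crack, Misalign, Torque}.

{BearingFault, Crack, Misalign, Torque}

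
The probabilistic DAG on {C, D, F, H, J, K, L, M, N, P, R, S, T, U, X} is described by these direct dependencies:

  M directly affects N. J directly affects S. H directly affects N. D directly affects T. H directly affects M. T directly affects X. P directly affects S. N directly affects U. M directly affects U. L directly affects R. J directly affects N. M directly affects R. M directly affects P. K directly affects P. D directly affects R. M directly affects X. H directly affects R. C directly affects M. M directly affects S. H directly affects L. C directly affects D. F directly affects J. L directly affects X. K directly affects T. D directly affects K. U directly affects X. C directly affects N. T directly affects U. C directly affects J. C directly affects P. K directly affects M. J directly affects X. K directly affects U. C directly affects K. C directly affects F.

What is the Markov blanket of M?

{C, D, H, J, K, L, N, P, R, S, T, U, X}

A node's Markov blanket = Pa ∪ Ch ∪ (parents of Ch other than the node itself).
Pa(M) = {C, H, K}.
Children of M: N, P, R, S, U, X.
Parents of each child, excluding M:
  N: C, H, J
  P: C, K
  R: D, H, L
  S: J, P
  U: K, N, T
  X: J, L, T, U
MB(M) = {C, D, H, J, K, L, N, P, R, S, T, U, X}.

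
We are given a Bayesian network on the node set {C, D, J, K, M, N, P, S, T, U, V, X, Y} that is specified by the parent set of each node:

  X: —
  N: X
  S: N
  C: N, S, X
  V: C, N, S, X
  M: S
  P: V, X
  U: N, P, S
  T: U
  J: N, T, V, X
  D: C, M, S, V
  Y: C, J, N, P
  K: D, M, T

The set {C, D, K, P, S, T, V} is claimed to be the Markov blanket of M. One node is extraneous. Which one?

Pa(M) = {S}.
Ch(M) = {D, K}.
Co-parents of M (other parents of its children):
  parents(D) \ {M} = {C, S, V}.
  parents(K) \ {M} = {D, T}.
MB(M) = {C, D, K, S, T, V}.
P is neither a parent, child, nor co-parent of M, so it does not belong.

P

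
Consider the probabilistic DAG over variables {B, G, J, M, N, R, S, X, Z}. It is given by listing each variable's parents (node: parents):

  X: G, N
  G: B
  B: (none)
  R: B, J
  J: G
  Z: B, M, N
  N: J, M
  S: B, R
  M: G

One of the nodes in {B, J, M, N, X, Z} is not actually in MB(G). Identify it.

Children of G: J, M, X.
Parents of G: B.
Parents of each child, excluding G:
  J: no additional parents.
  M has no other parent.
  X's other parent is N.
MB(G) = {B, J, M, N, X}.
Z is neither a parent, child, nor co-parent of G, so it does not belong.

Z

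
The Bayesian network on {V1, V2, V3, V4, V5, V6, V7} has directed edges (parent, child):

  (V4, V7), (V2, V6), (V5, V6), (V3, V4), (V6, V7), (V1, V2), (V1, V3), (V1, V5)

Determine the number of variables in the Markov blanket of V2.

The Markov blanket of a node is its parents, its children, and the other parents of its children.
V2 has parent V1.
Children of V2: V6.
Other parents of V2's children:
  V6: V5
MB(V2) = {V1, V5, V6}, which has 3 nodes.

3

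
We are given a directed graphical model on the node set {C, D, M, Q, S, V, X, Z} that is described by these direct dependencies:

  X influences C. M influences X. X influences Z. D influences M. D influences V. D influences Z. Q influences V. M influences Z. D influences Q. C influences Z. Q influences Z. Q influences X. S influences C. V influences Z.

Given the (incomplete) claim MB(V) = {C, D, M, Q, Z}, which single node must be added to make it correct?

Ch(V) = {Z}.
Pa(V) = {D, Q}.
Other parents of V's children:
  Z's other parents are C, D, M, Q, X.
MB(V) = {C, D, M, Q, X, Z}.
Comparing with the claimed set, X is missing.

X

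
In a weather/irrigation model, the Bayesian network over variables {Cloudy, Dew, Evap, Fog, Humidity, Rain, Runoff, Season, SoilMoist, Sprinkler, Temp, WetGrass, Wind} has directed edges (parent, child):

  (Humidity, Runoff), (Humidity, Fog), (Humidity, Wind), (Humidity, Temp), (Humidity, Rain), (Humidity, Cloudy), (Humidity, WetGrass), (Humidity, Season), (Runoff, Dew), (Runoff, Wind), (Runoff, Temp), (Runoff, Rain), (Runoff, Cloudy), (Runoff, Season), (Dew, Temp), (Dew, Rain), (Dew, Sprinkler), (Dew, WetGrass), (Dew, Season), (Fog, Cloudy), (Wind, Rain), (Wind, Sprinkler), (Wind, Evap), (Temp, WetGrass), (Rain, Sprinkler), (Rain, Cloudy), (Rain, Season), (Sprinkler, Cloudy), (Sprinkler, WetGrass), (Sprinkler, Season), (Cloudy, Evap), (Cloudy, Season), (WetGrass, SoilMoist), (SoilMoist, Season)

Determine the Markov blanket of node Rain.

The Markov blanket of a node is its parents, its children, and the other parents of its children.
Rain has children Cloudy, Season, Sprinkler.
Pa(Rain) = {Dew, Humidity, Runoff, Wind}.
Co-parents of Rain (other parents of its children):
  Sprinkler also has parents Dew, Wind.
  Cloudy also has parents Fog, Humidity, Runoff, Sprinkler.
  Season also has parents Cloudy, Dew, Humidity, Runoff, SoilMoist, Sprinkler.
Union: {Dew, Humidity, Runoff, Wind} ∪ {Cloudy, Season, Sprinkler} ∪ {Cloudy, Dew, Fog, Humidity, Runoff, SoilMoist, Sprinkler, Wind} = {Cloudy, Dew, Fog, Humidity, Runoff, Season, SoilMoist, Sprinkler, Wind}.

{Cloudy, Dew, Fog, Humidity, Runoff, Season, SoilMoist, Sprinkler, Wind}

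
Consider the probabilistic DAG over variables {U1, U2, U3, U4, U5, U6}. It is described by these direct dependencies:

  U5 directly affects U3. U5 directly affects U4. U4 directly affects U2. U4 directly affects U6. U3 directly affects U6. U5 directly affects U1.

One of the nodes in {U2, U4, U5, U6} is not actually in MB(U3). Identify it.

U2

Recall MB(v) = parents ∪ children ∪ spouses, where spouses are the other parents of v's children.
Children of U3: U6.
U3 has parent U5.
Co-parents of U3 (other parents of its children):
  parents(U6) \ {U3} = {U4}.
MB(U3) = {U4, U5, U6}.
U2 is neither a parent, child, nor co-parent of U3, so it does not belong.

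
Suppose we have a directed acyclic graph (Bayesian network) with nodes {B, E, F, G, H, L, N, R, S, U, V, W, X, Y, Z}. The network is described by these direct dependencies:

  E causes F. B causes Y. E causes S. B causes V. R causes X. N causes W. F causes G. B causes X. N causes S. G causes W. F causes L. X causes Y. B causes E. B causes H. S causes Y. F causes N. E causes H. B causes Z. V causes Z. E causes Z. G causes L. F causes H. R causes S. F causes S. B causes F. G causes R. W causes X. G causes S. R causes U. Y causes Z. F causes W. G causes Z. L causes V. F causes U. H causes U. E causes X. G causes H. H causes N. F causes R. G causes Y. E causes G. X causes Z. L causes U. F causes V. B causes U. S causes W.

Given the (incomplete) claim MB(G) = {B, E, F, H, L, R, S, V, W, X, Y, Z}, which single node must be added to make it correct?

N

Pa(G) = {E, F}.
G's children: H, L, R, S, W, Y, Z.
For each child, the remaining parents (spouses of G):
  H's other parents are B, E, F.
  L also has parent F.
  R's other parent is F.
  parents(S) \ {G} = {E, F, N, R}.
  parents(W) \ {G} = {F, N, S}.
  Y's other parents are B, S, X.
  parents(Z) \ {G} = {B, E, V, X, Y}.
MB(G) = {B, E, F, H, L, N, R, S, V, W, X, Y, Z}.
Comparing with the claimed set, N is missing.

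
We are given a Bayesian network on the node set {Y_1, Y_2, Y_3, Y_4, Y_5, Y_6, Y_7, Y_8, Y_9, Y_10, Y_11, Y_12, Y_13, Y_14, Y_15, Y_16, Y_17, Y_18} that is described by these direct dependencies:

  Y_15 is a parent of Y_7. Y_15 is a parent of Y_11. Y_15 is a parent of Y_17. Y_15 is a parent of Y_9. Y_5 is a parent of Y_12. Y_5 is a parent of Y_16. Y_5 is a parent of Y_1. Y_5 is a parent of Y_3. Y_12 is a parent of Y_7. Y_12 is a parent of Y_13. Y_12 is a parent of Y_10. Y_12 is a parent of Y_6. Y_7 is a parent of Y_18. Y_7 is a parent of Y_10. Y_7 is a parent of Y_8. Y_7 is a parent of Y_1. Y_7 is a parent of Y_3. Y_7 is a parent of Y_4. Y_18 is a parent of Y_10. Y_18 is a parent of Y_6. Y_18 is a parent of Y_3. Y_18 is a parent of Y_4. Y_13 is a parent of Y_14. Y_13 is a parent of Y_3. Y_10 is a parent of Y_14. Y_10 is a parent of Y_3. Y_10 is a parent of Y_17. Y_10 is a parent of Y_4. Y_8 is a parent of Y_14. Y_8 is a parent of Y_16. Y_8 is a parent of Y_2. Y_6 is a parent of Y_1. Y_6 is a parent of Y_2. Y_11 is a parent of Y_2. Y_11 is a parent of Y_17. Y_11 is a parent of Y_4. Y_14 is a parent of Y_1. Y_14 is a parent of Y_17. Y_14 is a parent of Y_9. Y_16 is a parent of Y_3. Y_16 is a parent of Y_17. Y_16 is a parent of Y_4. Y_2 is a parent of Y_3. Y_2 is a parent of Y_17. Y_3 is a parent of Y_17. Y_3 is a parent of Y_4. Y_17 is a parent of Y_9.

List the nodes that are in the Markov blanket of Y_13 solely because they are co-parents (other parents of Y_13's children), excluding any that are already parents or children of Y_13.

{Y_2, Y_5, Y_7, Y_8, Y_10, Y_16, Y_18}

Children of Y_13: Y_3, Y_14.
  Y_14's other parents are Y_8, Y_10.
  Y_3 also has parents Y_2, Y_5, Y_7, Y_10, Y_16, Y_18.
Excluding nodes already adjacent to Y_13 (Y_3, Y_12, Y_14), the co-parent-only contribution is {Y_2, Y_5, Y_7, Y_8, Y_10, Y_16, Y_18}.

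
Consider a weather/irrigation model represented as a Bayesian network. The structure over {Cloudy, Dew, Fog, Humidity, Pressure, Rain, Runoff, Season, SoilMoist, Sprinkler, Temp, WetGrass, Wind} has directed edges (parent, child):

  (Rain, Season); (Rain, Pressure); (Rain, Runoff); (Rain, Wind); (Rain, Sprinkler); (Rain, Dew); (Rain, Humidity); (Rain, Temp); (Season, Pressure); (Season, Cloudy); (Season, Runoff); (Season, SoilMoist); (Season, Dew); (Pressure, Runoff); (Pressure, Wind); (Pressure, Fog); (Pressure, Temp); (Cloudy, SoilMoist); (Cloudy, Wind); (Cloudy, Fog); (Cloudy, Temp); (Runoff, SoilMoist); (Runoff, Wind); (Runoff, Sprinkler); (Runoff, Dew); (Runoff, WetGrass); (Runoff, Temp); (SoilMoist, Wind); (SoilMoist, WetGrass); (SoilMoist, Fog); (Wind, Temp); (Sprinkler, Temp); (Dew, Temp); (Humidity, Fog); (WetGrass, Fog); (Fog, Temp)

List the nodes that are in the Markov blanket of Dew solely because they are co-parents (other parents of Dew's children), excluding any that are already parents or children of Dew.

Children of Dew: Temp.
  Temp also has parents Cloudy, Fog, Pressure, Rain, Runoff, Sprinkler, Wind.
Excluding nodes already adjacent to Dew (Rain, Runoff, Season, Temp), the co-parent-only contribution is {Cloudy, Fog, Pressure, Sprinkler, Wind}.

{Cloudy, Fog, Pressure, Sprinkler, Wind}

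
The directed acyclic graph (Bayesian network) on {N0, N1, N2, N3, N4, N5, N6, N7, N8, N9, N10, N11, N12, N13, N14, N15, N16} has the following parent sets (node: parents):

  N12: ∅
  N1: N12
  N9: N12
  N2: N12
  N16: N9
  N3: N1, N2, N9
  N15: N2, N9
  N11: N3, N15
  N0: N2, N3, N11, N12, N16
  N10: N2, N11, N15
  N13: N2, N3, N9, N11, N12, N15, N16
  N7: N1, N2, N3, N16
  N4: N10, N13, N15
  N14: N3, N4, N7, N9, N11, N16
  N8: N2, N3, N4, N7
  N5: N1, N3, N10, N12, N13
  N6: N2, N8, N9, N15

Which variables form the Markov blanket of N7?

{N1, N2, N3, N4, N8, N9, N11, N14, N16}

A node's Markov blanket = Pa ∪ Ch ∪ (parents of Ch other than the node itself).
N7 has parents N1, N2, N3, N16.
N7 has children N8, N14.
Other parents of N7's children:
  N14 also has parents N3, N4, N9, N11, N16.
  parents(N8) \ {N7} = {N2, N3, N4}.
Union: {N1, N2, N3, N16} ∪ {N8, N14} ∪ {N2, N3, N4, N9, N11, N16} = {N1, N2, N3, N4, N8, N9, N11, N14, N16}.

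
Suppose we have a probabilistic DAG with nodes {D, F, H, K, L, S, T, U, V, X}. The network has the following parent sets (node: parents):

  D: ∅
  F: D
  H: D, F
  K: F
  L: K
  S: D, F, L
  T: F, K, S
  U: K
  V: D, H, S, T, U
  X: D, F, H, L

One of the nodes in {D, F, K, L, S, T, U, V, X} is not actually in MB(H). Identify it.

Parents of H: D, F.
Children of H: V, X.
Co-parents of H (other parents of its children):
  V: D, S, T, U
  X: D, F, L
MB(H) = {D, F, L, S, T, U, V, X}.
K is neither a parent, child, nor co-parent of H, so it does not belong.

K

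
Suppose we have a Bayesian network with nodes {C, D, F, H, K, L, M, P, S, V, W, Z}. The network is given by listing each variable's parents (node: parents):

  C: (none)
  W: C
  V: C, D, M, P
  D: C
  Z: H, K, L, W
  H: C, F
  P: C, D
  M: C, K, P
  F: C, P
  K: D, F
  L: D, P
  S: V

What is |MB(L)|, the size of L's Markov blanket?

L has parents D, P.
Children of L: Z.
Parents of each child, excluding L:
  Z: H, K, W
MB(L) = {D, H, K, P, W, Z}, which has 6 nodes.

6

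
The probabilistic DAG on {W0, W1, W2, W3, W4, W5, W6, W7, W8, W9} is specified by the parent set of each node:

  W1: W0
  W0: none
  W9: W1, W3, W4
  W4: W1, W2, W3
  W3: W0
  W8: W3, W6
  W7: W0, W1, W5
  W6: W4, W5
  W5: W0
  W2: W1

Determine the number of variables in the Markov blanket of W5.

A node's Markov blanket = Pa ∪ Ch ∪ (parents of Ch other than the node itself).
W5 has parent W0.
W5's children: W6, W7.
Co-parents of W5 (other parents of its children):
  W6: W4
  W7: W0, W1
MB(W5) = {W0, W1, W4, W6, W7}, which has 5 nodes.

5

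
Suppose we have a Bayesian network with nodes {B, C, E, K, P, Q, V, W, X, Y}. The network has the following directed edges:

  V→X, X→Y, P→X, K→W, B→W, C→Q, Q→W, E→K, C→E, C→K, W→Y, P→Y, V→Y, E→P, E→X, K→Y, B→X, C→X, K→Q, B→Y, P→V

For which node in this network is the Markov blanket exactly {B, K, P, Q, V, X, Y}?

W

The target node must have every member of {B, K, P, Q, V, X, Y} as a parent, child, or co-parent, and no others.
Parents of W: B, K, Q; children: Y; co-parents: B, K, P, V, X.
These exactly cover the given set, so the node is W.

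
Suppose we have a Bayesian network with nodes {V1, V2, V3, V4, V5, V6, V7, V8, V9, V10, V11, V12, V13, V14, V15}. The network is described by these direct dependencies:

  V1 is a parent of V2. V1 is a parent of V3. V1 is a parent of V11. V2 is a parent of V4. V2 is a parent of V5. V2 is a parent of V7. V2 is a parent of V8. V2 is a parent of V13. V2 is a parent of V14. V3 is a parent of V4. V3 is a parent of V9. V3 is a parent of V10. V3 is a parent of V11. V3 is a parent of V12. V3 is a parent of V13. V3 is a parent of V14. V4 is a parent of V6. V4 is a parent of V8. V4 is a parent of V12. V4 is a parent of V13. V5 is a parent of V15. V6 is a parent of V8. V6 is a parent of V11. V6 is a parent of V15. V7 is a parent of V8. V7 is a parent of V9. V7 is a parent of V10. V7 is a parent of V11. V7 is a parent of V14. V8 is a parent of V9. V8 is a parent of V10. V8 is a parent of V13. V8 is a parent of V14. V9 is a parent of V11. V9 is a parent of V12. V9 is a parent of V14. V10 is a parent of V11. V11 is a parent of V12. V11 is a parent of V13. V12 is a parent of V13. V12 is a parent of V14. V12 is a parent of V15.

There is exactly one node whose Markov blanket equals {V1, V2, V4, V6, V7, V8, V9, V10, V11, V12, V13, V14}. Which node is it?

The target node must have every member of {V1, V2, V4, V6, V7, V8, V9, V10, V11, V12, V13, V14} as a parent, child, or co-parent, and no others.
Parents of V3: V1; children: V4, V9, V10, V11, V12, V13, V14; co-parents: V1, V2, V4, V6, V7, V8, V9, V10, V11, V12.
These exactly cover the given set, so the node is V3.

V3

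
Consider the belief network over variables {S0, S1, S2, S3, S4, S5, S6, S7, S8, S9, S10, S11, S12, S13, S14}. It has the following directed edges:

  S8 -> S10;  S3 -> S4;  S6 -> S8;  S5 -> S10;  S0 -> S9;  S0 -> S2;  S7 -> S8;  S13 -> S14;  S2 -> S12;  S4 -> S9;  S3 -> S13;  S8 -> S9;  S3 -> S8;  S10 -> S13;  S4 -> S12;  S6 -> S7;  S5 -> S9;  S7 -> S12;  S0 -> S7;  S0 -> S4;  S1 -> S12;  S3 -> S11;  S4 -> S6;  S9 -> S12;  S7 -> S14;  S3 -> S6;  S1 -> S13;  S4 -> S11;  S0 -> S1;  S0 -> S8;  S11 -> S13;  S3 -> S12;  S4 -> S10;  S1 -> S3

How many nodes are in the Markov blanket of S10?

S10 has parents S4, S5, S8.
S10 has child S13.
Parents of each child, excluding S10:
  S13's other parents are S1, S3, S11.
MB(S10) = {S1, S3, S4, S5, S8, S11, S13}, which has 7 nodes.

7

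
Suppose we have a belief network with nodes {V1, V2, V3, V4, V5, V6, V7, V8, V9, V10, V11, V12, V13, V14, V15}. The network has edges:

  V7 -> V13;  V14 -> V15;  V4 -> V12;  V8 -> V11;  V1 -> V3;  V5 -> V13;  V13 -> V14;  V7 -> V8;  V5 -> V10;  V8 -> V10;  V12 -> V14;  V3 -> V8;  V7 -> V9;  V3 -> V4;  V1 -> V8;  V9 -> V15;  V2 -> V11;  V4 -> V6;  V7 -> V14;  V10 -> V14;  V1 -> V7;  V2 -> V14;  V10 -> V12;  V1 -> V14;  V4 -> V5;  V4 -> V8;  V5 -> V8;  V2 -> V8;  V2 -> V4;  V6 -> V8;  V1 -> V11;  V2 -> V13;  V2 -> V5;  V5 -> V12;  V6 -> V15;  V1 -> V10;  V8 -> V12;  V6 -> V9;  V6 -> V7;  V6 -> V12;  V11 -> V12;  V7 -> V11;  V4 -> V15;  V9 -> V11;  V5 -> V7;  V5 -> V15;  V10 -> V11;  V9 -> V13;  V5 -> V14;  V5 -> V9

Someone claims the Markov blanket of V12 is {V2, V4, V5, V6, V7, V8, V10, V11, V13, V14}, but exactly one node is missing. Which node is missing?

A node's Markov blanket = Pa ∪ Ch ∪ (parents of Ch other than the node itself).
V12 has parents V4, V5, V6, V8, V10, V11.
Children of V12: V14.
Co-parents of V12 (other parents of its children):
  parents(V14) \ {V12} = {V1, V2, V5, V7, V10, V13}.
MB(V12) = {V1, V2, V4, V5, V6, V7, V8, V10, V11, V13, V14}.
Comparing with the claimed set, V1 is missing.

V1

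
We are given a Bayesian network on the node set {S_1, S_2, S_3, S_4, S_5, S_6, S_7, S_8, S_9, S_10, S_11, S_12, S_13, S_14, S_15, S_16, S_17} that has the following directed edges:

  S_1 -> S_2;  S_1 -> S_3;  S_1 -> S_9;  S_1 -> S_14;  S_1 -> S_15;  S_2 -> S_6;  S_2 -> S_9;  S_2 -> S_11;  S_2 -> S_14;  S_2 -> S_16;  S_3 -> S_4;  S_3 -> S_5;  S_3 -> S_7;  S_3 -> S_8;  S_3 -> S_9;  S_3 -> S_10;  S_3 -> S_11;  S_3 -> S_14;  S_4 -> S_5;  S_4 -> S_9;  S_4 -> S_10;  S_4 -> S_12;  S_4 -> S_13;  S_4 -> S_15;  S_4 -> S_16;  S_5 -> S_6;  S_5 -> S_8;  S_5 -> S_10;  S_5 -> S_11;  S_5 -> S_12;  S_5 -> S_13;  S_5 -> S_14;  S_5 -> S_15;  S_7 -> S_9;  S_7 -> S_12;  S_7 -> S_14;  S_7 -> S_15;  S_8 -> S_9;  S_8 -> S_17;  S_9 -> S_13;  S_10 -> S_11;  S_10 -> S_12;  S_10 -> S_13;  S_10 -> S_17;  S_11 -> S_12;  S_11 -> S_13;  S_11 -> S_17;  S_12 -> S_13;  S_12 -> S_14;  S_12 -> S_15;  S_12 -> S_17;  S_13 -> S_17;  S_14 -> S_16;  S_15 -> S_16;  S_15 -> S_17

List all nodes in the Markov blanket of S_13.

By definition, MB(S_13) is built from S_13's parents, S_13's children, and the co-parents of S_13.
S_13's parents: S_4, S_5, S_9, S_10, S_11, S_12.
S_13's children: S_17.
Co-parents of S_13 (other parents of its children):
  parents(S_17) \ {S_13} = {S_8, S_10, S_11, S_12, S_15}.
Taking the union gives {S_4, S_5, S_8, S_9, S_10, S_11, S_12, S_15, S_17}.

{S_4, S_5, S_8, S_9, S_10, S_11, S_12, S_15, S_17}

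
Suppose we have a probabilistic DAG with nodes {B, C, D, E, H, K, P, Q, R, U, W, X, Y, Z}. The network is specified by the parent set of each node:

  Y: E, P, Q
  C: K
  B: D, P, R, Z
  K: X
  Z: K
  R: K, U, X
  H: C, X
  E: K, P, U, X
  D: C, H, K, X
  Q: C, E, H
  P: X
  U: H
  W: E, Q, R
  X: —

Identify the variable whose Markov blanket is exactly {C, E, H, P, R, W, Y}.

Q

The target node must have every member of {C, E, H, P, R, W, Y} as a parent, child, or co-parent, and no others.
Parents of Q: C, E, H; children: W, Y; co-parents: E, P, R.
These exactly cover the given set, so the node is Q.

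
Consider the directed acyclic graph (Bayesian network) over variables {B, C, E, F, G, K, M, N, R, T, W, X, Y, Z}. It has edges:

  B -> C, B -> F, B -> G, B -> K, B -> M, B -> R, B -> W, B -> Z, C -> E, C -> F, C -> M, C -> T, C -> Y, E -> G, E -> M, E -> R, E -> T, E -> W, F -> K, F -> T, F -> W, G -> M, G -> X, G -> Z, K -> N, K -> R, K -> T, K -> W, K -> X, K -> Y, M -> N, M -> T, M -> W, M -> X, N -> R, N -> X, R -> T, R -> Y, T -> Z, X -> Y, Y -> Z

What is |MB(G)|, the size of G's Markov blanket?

10

By definition, MB(G) is built from G's parents, G's children, and the co-parents of G.
Parents of G: B, E.
Ch(G) = {M, X, Z}.
Other parents of G's children:
  parents(M) \ {G} = {B, C, E}.
  parents(X) \ {G} = {K, M, N}.
  Z's other parents are B, T, Y.
MB(G) = {B, C, E, K, M, N, T, X, Y, Z}, which has 10 nodes.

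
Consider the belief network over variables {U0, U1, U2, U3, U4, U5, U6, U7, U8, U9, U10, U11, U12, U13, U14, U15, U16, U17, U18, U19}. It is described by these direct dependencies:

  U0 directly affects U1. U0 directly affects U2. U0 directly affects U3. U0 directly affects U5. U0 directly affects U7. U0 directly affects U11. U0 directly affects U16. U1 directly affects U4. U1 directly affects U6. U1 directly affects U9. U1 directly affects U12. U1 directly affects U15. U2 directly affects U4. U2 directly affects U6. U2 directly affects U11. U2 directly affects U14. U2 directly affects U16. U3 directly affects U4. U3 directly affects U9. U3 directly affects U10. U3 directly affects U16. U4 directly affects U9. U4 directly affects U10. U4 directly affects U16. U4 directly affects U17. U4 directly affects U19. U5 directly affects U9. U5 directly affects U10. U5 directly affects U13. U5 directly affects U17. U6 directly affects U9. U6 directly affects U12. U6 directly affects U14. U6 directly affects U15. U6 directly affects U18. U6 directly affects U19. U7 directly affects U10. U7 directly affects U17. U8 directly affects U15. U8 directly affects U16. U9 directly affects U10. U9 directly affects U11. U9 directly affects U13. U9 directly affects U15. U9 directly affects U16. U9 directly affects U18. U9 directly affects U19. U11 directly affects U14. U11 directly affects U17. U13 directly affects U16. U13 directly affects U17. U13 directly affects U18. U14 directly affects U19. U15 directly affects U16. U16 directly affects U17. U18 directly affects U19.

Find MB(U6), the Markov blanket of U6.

Recall MB(v) = parents ∪ children ∪ spouses, where spouses are the other parents of v's children.
U6's parents: U1, U2.
Children of U6: U9, U12, U14, U15, U18, U19.
Co-parents of U6 (other parents of its children):
  U9's other parents are U1, U3, U4, U5.
  parents(U12) \ {U6} = {U1}.
  U14 also has parents U2, U11.
  U15's other parents are U1, U8, U9.
  U18 also has parents U9, U13.
  parents(U19) \ {U6} = {U4, U9, U14, U18}.
Taking the union gives {U1, U2, U3, U4, U5, U8, U9, U11, U12, U13, U14, U15, U18, U19}.

{U1, U2, U3, U4, U5, U8, U9, U11, U12, U13, U14, U15, U18, U19}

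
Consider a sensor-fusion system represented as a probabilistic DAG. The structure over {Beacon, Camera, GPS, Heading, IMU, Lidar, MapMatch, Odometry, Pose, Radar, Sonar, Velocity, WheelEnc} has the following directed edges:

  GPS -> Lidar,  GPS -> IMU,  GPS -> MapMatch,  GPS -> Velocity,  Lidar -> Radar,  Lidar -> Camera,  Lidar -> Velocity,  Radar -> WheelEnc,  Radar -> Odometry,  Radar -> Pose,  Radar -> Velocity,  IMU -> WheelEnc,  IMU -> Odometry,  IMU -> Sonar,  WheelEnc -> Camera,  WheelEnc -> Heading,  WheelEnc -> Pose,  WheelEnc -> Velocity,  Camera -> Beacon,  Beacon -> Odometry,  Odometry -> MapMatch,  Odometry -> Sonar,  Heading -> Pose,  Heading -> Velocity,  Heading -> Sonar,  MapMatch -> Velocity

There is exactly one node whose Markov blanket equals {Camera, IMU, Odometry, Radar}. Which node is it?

The target node must have every member of {Camera, IMU, Odometry, Radar} as a parent, child, or co-parent, and no others.
Parents of Beacon: Camera; children: Odometry; co-parents: IMU, Radar.
These exactly cover the given set, so the node is Beacon.

Beacon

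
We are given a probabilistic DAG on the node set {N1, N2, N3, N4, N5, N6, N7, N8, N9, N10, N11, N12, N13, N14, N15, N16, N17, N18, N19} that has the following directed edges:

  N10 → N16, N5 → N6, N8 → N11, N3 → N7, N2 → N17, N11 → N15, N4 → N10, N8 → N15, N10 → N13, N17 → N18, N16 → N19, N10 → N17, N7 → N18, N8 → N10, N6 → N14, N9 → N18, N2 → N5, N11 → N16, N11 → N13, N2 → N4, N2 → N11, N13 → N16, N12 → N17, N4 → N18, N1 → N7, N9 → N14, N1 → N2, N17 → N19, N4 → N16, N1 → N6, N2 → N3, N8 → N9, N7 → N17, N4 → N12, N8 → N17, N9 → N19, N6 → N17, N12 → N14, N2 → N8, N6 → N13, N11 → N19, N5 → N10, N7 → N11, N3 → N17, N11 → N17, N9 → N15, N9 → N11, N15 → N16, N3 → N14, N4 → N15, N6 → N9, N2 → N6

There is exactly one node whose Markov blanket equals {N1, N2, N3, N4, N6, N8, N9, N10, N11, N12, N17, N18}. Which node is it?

The target node must have every member of {N1, N2, N3, N4, N6, N8, N9, N10, N11, N12, N17, N18} as a parent, child, or co-parent, and no others.
Parents of N7: N1, N3; children: N11, N17, N18; co-parents: N2, N3, N4, N6, N8, N9, N10, N11, N12, N17.
These exactly cover the given set, so the node is N7.

N7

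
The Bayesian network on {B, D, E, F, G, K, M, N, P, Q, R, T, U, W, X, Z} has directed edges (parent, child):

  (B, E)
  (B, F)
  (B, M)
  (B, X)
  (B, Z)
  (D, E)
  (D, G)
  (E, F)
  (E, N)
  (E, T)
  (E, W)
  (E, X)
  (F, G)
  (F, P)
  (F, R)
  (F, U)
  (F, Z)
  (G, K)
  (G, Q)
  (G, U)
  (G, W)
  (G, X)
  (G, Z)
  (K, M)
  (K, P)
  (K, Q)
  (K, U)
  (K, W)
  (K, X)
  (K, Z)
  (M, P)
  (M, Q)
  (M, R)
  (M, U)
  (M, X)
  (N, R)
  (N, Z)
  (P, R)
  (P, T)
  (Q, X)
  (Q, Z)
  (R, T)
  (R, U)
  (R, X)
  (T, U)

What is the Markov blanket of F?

{B, D, E, G, K, M, N, P, Q, R, T, U, Z}

F's parents: B, E.
Children of F: G, P, R, U, Z.
Other parents of F's children:
  G also has parent D.
  P also has parents K, M.
  R's other parents are M, N, P.
  U's other parents are G, K, M, R, T.
  Z also has parents B, G, K, N, Q.
Union: {B, E} ∪ {G, P, R, U, Z} ∪ {B, D, G, K, M, N, P, Q, R, T} = {B, D, E, G, K, M, N, P, Q, R, T, U, Z}.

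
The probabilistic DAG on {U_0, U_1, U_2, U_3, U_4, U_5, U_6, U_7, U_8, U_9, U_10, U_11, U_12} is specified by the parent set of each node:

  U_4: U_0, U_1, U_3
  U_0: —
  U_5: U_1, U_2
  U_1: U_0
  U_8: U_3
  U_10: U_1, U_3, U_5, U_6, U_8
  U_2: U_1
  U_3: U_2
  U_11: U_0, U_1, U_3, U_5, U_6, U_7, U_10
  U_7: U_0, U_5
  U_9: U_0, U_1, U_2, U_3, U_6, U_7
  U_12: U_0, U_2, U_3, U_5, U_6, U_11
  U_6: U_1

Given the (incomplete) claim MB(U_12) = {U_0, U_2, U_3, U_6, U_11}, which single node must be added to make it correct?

A node's Markov blanket = Pa ∪ Ch ∪ (parents of Ch other than the node itself).
Pa(U_12) = {U_0, U_2, U_3, U_5, U_6, U_11}.
U_12 has no children.
U_12 has no children, so there are no co-parents.
MB(U_12) = {U_0, U_2, U_3, U_5, U_6, U_11}.
Comparing with the claimed set, U_5 is missing.

U_5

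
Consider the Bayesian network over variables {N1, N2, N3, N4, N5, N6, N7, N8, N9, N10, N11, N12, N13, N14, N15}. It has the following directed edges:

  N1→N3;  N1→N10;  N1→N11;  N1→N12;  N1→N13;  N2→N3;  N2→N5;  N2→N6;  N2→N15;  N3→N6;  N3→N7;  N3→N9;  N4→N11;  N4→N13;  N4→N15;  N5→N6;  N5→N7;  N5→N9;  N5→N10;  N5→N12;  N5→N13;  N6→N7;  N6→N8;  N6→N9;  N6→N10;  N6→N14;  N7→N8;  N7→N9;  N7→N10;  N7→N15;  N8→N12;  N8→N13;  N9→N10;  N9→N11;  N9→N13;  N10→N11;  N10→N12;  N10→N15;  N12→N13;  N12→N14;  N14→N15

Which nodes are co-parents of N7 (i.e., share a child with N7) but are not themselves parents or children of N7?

{N1, N2, N4, N14}

Children of N7: N8, N9, N10, N15.
  N8: N6
  N9: N3, N5, N6
  N10: N1, N5, N6, N9
  N15: N2, N4, N10, N14
Excluding nodes already adjacent to N7 (N3, N5, N6, N8, N9, N10, N15), the co-parent-only contribution is {N1, N2, N4, N14}.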